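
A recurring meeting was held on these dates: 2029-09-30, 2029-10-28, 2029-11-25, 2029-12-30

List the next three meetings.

All Sundays; the gaps (28, 28, 35) vary with month length.
This is the last Sunday of each month.
Last Sunday of January 2030: 2030-01-27.
Last Sunday of February 2030: 2030-02-24.
Last Sunday of March 2030: 2030-03-31.

2030-01-27, 2030-02-24, 2030-03-31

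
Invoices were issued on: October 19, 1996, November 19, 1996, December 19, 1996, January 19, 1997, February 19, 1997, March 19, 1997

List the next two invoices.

The day-of-month is always 19 (31, 30, 31, 31, 28 days between events).
So this recurs on the 19th of each month.
Next: April 1997 → April 19, 1997.
May 1997: May 19, 1997.

April 19, 1997; May 19, 1997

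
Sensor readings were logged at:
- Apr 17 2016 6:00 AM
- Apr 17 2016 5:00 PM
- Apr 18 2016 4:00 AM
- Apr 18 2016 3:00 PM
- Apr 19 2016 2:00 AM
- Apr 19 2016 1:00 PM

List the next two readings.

Apr 20 2016 12:00 AM, Apr 20 2016 11:00 AM

Spacing: 11, 11, 11, 11, 11 h — constant 11 h.
Apr 19 2016 1:00 PM + 11 h = Apr 20 2016 12:00 AM.
Apr 20 2016 12:00 AM + 11 h = Apr 20 2016 11:00 AM.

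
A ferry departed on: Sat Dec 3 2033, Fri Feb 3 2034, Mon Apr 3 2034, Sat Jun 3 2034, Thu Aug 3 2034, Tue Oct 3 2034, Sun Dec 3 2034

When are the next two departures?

Sat Feb 3 2035, Tue Apr 3 2035

Each date is the 3rd; the gaps (62, 59, 61, 61, 61, 61) track the month lengths.
The rule is the 3rd of every 2 months.
February 2035: Sat Feb 3 2035.
Next: April 2035 → Tue Apr 3 2035.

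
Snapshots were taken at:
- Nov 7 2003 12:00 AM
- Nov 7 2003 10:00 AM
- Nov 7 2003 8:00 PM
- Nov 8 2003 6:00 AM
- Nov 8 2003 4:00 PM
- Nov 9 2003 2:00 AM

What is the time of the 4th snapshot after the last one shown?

Nov 10 2003 6:00 PM

Gaps: 10, 10, 10, 10, 10 hours — each event is 10 hours after the previous one.
Nov 9 2003 2:00 AM + 10 h = Nov 9 2003 12:00 PM.
Nov 9 2003 12:00 PM + 10 h = Nov 9 2003 10:00 PM.
Nov 9 2003 10:00 PM + 10 h = Nov 10 2003 8:00 AM.
Nov 10 2003 8:00 AM + 10 h = Nov 10 2003 6:00 PM.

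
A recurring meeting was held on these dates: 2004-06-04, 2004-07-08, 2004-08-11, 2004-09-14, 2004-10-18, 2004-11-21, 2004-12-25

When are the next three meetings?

2005-01-28, 2005-03-03, 2005-04-06

Gaps between consecutive events: 34, 34, 34, 34, 34, 34 days — a constant 34-day interval.
2004-12-25 + 34 days = 2005-01-28.
2005-01-28 + 34 days = 2005-03-03.
2005-03-03 + 34 days = 2005-04-06.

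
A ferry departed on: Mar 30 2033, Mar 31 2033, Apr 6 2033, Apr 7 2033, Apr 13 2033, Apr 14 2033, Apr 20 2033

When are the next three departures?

The gap pattern 1, 6, 1, 6, 1, 6 repeats every 2 events.
These are the Wednesdays and Thursdays of each week.
The following Thursday is Apr 21 2033.
The following Wednesday is Apr 27 2033.
Next Thursday: Apr 28 2033.

Apr 21 2033, Apr 27 2033, Apr 28 2033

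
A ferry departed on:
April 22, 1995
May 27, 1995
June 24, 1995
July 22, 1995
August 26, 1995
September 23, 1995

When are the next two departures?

These are Saturdays at 28- or 35-day spacing (35, 28, 28, 35, 28).
The pattern: 4th Saturday of the month.
4th Saturday of October 1995: October 28, 1995.
November 1995 — 4th Saturday is November 25, 1995.

October 28, 1995; November 25, 1995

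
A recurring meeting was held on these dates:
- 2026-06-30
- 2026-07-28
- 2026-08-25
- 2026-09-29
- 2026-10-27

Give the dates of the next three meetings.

These are Tuesdays with 28, 28, 35, 28-day gaps.
Each is the final Tuesday of its month — 2026-06-30 is past the 28th, so '4th Tuesday' doesn't fit.
November 2026 ends with Tuesday 2026-11-24.
December 2026 ends with Tuesday 2026-12-29.
Last Tuesday of January 2027: 2027-01-26.

2026-11-24, 2026-12-29, 2027-01-26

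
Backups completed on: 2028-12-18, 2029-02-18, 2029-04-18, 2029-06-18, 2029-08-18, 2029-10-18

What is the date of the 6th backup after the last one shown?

2030-10-18

The day-of-month is always 18 (62, 59, 61, 61, 61 days between events).
So this recurs on the 18th of every 2 months.
Next: December 2029 → 2029-12-18.
February 2030: 2030-02-18.
April 2030: 2030-04-18.
June 2030: 2030-06-18.
Next: August 2030 → 2030-08-18.
Next: October 2030 → 2030-10-18.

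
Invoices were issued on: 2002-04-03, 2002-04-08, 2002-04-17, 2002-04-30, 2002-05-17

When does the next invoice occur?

2002-06-07

Gaps: 5, 9, 13, 17 days — each gap is 4 larger than the previous one.
Next gap: 21 days. 2002-05-17 + 21 days = 2002-06-07.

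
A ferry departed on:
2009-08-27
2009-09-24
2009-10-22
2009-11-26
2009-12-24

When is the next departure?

2010-01-28

All dates are Thursdays, 28, 28, 35, 28 days apart.
Specifically, the 4th Thursday of each month.
January 2010 — 4th Thursday is 2010-01-28.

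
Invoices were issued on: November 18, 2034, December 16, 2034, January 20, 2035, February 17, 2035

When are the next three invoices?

All dates are Saturdays, 28, 35, 28 days apart.
Specifically, the 3rd Saturday of each month.
March 2035 — 3rd Saturday is March 17, 2035.
April 2035 — 3rd Saturday is April 21, 2035.
May 2035 — 3rd Saturday is May 19, 2035.

March 17, 2035; April 21, 2035; May 19, 2035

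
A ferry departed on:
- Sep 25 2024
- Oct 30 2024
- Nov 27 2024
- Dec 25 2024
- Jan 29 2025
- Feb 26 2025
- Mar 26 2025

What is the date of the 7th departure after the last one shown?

These are Wednesdays with 35, 28, 28, 35, 28, 28-day gaps.
Each is the final Wednesday of its month — Oct 30 2024 is past the 28th, so '4th Wednesday' doesn't fit.
April 2025 ends with Wednesday Apr 30 2025.
May 2025 ends with Wednesday May 28 2025.
Last Wednesday of June 2025: Jun 25 2025.
July 2025 ends with Wednesday Jul 30 2025.
Last Wednesday of August 2025: Aug 27 2025.
September 2025 ends with Wednesday Sep 24 2025.
October 2025 ends with Wednesday Oct 29 2025.

Oct 29 2025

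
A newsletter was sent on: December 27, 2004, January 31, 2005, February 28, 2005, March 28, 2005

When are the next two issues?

April 25, 2005; May 30, 2005

All Mondays; the gaps (35, 28, 28) vary with month length.
This is the last Monday of each month.
Last Monday of April 2005: April 25, 2005.
Last Monday of May 2005: May 30, 2005.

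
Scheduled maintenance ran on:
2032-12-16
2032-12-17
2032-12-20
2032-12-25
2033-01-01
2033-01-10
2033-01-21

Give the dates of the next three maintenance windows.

Intervals are 1, 3, 5, 7, 9, 11 days — an arithmetic progression with common difference 2.
Next gap: 13 days. 2033-01-21 + 13 days = 2033-02-03.
Next gap: 15 days. 2033-02-03 + 15 days = 2033-02-18.
Next gap: 17 days. 2033-02-18 + 17 days = 2033-03-07.

2033-02-03, 2033-02-18, 2033-03-07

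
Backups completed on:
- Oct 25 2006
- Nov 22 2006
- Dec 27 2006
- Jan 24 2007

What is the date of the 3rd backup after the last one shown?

Apr 25 2007

Gaps: 28, 35, 28 days — a mix of 28 and 35. Every date is a Wednesday.
Each is the 4th Wednesday of its month.
4th Wednesday of February 2007: Feb 28 2007.
March 2007 — 4th Wednesday is Mar 28 2007.
4th Wednesday of April 2007: Apr 25 2007.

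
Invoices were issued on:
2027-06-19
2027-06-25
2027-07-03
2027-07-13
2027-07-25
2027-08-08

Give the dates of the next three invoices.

The spacing grows by 2 each time: 6, 8, 10, 12, 14 days.
Next gap: 16 days. 2027-08-08 + 16 days = 2027-08-24.
Next gap: 18 days. 2027-08-24 + 18 days = 2027-09-11.
Next gap: 20 days. 2027-09-11 + 20 days = 2027-10-01.

2027-08-24, 2027-09-11, 2027-10-01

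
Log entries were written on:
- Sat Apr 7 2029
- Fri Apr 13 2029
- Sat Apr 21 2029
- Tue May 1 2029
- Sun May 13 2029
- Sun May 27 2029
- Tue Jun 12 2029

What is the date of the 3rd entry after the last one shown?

Sat Aug 11 2029

Intervals are 6, 8, 10, 12, 14, 16 days — an arithmetic progression with common difference 2.
Next gap: 18 days. Tue Jun 12 2029 + 18 days = Sat Jun 30 2029.
Next gap: 20 days. Sat Jun 30 2029 + 20 days = Fri Jul 20 2029.
Next gap: 22 days. Fri Jul 20 2029 + 22 days = Sat Aug 11 2029.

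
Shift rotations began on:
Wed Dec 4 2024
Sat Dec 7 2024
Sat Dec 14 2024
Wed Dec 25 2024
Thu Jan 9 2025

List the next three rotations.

Tue Jan 28 2025, Thu Feb 20 2025, Wed Mar 19 2025

The spacing grows by 4 each time: 3, 7, 11, 15 days.
Next gap: 19 days. Thu Jan 9 2025 + 19 days = Tue Jan 28 2025.
Next gap: 23 days. Tue Jan 28 2025 + 23 days = Thu Feb 20 2025.
Next gap: 27 days. Thu Feb 20 2025 + 27 days = Wed Mar 19 2025.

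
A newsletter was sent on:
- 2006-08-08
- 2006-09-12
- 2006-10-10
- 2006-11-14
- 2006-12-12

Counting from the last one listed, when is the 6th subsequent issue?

2007-06-12

These are Tuesdays at 28- or 35-day spacing (35, 28, 35, 28).
The pattern: 2nd Tuesday of the month.
January 2007 — 2nd Tuesday is 2007-01-09.
2nd Tuesday of February 2007: 2007-02-13.
2nd Tuesday of March 2007: 2007-03-13.
2nd Tuesday of April 2007: 2007-04-10.
May 2007 — 2nd Tuesday is 2007-05-08.
2nd Tuesday of June 2007: 2007-06-12.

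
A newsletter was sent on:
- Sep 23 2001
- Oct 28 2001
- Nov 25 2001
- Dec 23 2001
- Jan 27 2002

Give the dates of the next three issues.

Feb 24 2002, Mar 24 2002, Apr 28 2002

Gaps: 35, 28, 28, 35 days — a mix of 28 and 35. Every date is a Sunday.
Each is the 4th Sunday of its month.
4th Sunday of February 2002: Feb 24 2002.
March 2002 — 4th Sunday is Mar 24 2002.
4th Sunday of April 2002: Apr 28 2002.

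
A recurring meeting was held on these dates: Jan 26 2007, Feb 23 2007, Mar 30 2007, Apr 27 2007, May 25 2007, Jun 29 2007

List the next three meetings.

Jul 27 2007, Aug 31 2007, Sep 28 2007

Every date is a Friday; gaps 28, 35, 28, 28, 35 days.
Each is the last Friday of its month (at least one falls on the 29th or later, ruling out '4th Friday').
Last Friday of July 2007: Jul 27 2007.
Last Friday of August 2007: Aug 31 2007.
September 2007 ends with Friday Sep 28 2007.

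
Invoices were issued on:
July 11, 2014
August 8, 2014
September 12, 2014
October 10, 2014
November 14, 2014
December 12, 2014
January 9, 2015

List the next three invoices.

February 13, 2015; March 13, 2015; April 10, 2015

Gaps: 28, 35, 28, 35, 28, 28 days — a mix of 28 and 35. Every date is a Friday.
Each is the 2nd Friday of its month.
February 2015 — 2nd Friday is February 13, 2015.
March 2015 — 2nd Friday is March 13, 2015.
April 2015 — 2nd Friday is April 10, 2015.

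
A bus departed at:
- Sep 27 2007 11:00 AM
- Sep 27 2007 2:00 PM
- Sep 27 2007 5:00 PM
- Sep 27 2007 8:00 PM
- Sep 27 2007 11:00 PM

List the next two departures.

Sep 28 2007 2:00 AM, Sep 28 2007 5:00 AM

Spacing: 3, 3, 3, 3 h — constant 3 h.
Sep 27 2007 11:00 PM + 3 h = Sep 28 2007 2:00 AM.
Sep 28 2007 2:00 AM + 3 h = Sep 28 2007 5:00 AM.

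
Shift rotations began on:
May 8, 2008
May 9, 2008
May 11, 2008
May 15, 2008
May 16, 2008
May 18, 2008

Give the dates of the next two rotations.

Every event lands on a Thursday or Friday or Sunday (gaps cycle 1, 2, 4, 1, 2).
So the schedule is: every Thursday, Friday and Sunday.
Next Thursday: May 22, 2008.
Next Friday: May 23, 2008.

May 22, 2008; May 23, 2008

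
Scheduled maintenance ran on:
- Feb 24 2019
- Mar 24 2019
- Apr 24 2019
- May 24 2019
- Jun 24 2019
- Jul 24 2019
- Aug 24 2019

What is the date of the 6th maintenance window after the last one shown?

Gaps: 28, 31, 30, 31, 30, 31 days — not constant. Every event is on the 24th of the month.
Pattern: the 24th of each month.
Next: September 2019 → Sep 24 2019.
Next: October 2019 → Oct 24 2019.
November 2019: Nov 24 2019.
Next: December 2019 → Dec 24 2019.
January 2020: Jan 24 2020.
Next: February 2020 → Feb 24 2020.

Feb 24 2020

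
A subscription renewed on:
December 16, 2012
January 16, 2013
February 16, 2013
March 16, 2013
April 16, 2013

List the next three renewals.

May 16, 2013; June 16, 2013; July 16, 2013

Each date is the 16th; the gaps (31, 31, 28, 31) track the month lengths.
The rule is the 16th of each month.
May 2013: May 16, 2013.
June 2013: June 16, 2013.
July 2013: July 16, 2013.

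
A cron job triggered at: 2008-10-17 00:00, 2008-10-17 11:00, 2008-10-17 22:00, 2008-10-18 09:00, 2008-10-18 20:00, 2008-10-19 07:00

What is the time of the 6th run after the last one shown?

2008-10-22 01:00

Spacing: 11, 11, 11, 11, 11 h — constant 11 h.
2008-10-19 07:00 + 11 h = 2008-10-19 18:00.
2008-10-19 18:00 + 11 h = 2008-10-20 05:00.
2008-10-20 05:00 + 11 h = 2008-10-20 16:00.
2008-10-20 16:00 + 11 h = 2008-10-21 03:00.
2008-10-21 03:00 + 11 h = 2008-10-21 14:00.
2008-10-21 14:00 + 11 h = 2008-10-22 01:00.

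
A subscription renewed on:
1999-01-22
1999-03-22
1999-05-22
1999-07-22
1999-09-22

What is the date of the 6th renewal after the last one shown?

Gaps: 59, 61, 61, 62 days — not constant. Every event is on the 22nd of the month.
Pattern: the 22nd of every 2 months.
Next: November 1999 → 1999-11-22.
January 2000: 2000-01-22.
Next: March 2000 → 2000-03-22.
May 2000: 2000-05-22.
July 2000: 2000-07-22.
September 2000: 2000-09-22.

2000-09-22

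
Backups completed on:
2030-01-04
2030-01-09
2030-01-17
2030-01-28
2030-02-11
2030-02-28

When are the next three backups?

The spacing grows by 3 each time: 5, 8, 11, 14, 17 days.
Next gap: 20 days. 2030-02-28 + 20 days = 2030-03-20.
Next gap: 23 days. 2030-03-20 + 23 days = 2030-04-12.
Next gap: 26 days. 2030-04-12 + 26 days = 2030-05-08.

2030-03-20, 2030-04-12, 2030-05-08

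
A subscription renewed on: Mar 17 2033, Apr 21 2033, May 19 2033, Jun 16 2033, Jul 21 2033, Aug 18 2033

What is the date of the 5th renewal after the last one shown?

Jan 19 2034

All dates are Thursdays, 35, 28, 28, 35, 28 days apart.
Specifically, the 3rd Thursday of each month.
September 2033 — 3rd Thursday is Sep 15 2033.
3rd Thursday of October 2033: Oct 20 2033.
November 2033 — 3rd Thursday is Nov 17 2033.
3rd Thursday of December 2033: Dec 15 2033.
January 2034 — 3rd Thursday is Jan 19 2034.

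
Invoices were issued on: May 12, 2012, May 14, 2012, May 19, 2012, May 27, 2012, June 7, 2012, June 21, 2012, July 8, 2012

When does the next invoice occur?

The spacing grows by 3 each time: 2, 5, 8, 11, 14, 17 days.
Next gap: 20 days. July 8, 2012 + 20 days = July 28, 2012.

July 28, 2012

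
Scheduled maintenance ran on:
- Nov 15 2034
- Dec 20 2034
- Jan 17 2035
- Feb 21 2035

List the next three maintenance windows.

These are Wednesdays at 28- or 35-day spacing (35, 28, 35).
The pattern: 3rd Wednesday of the month.
March 2035 — 3rd Wednesday is Mar 21 2035.
3rd Wednesday of April 2035: Apr 18 2035.
3rd Wednesday of May 2035: May 16 2035.

Mar 21 2035, Apr 18 2035, May 16 2035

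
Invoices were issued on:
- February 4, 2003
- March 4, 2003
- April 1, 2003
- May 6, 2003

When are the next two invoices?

June 3, 2003; July 1, 2003

These are Tuesdays at 28- or 35-day spacing (28, 28, 35).
The pattern: 1st Tuesday of the month.
1st Tuesday of June 2003: June 3, 2003.
July 2003 — 1st Tuesday is July 1, 2003.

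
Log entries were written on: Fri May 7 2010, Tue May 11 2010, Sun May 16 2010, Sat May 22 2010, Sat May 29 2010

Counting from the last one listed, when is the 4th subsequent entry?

The spacing grows by 1 each time: 4, 5, 6, 7 days.
Next gap: 8 days. Sat May 29 2010 + 8 days = Sun Jun 6 2010.
Next gap: 9 days. Sun Jun 6 2010 + 9 days = Tue Jun 15 2010.
Next gap: 10 days. Tue Jun 15 2010 + 10 days = Fri Jun 25 2010.
Next gap: 11 days. Fri Jun 25 2010 + 11 days = Tue Jul 6 2010.

Tue Jul 6 2010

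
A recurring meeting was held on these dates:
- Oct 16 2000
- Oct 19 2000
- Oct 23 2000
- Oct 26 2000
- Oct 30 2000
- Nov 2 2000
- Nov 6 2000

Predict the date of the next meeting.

Nov 9 2000

Every event lands on a Monday or Thursday (gaps cycle 3, 4, 3, 4, 3, 4).
So the schedule is: every Monday and Thursday.
Next Thursday: Nov 9 2000.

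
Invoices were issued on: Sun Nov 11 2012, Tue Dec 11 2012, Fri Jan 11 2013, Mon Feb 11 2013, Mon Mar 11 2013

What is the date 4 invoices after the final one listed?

Thu Jul 11 2013

Each date is the 11th; the gaps (30, 31, 31, 28) track the month lengths.
The rule is the 11th of each month.
Next: April 2013 → Thu Apr 11 2013.
Next: May 2013 → Sat May 11 2013.
June 2013: Tue Jun 11 2013.
July 2013: Thu Jul 11 2013.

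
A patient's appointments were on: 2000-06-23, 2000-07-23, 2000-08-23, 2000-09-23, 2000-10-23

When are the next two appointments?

The day-of-month is always 23 (30, 31, 31, 30 days between events).
So this recurs on the 23rd of each month.
November 2000: 2000-11-23.
December 2000: 2000-12-23.

2000-11-23, 2000-12-23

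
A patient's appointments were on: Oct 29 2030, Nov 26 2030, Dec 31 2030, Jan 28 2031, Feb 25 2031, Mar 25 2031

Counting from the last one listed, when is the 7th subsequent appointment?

Every date is a Tuesday; gaps 28, 35, 28, 28, 28 days.
Each is the last Tuesday of its month (at least one falls on the 29th or later, ruling out '4th Tuesday').
April 2031 ends with Tuesday Apr 29 2031.
May 2031 ends with Tuesday May 27 2031.
Last Tuesday of June 2031: Jun 24 2031.
July 2031 ends with Tuesday Jul 29 2031.
August 2031 ends with Tuesday Aug 26 2031.
Last Tuesday of September 2031: Sep 30 2031.
October 2031 ends with Tuesday Oct 28 2031.

Oct 28 2031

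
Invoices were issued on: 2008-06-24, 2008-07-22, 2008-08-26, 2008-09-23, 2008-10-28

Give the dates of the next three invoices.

2008-11-25, 2008-12-23, 2009-01-27

All dates are Tuesdays, 28, 35, 28, 35 days apart.
Specifically, the 4th Tuesday of each month.
4th Tuesday of November 2008: 2008-11-25.
4th Tuesday of December 2008: 2008-12-23.
4th Tuesday of January 2009: 2009-01-27.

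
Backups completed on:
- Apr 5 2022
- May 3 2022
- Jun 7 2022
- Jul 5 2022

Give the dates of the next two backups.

All dates are Tuesdays, 28, 35, 28 days apart.
Specifically, the 1st Tuesday of each month.
1st Tuesday of August 2022: Aug 2 2022.
1st Tuesday of September 2022: Sep 6 2022.

Aug 2 2022, Sep 6 2022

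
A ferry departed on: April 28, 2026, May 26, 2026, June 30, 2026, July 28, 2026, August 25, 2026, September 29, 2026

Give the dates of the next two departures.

Every date is a Tuesday; gaps 28, 35, 28, 28, 35 days.
Each is the last Tuesday of its month (at least one falls on the 29th or later, ruling out '4th Tuesday').
Last Tuesday of October 2026: October 27, 2026.
Last Tuesday of November 2026: November 24, 2026.

October 27, 2026; November 24, 2026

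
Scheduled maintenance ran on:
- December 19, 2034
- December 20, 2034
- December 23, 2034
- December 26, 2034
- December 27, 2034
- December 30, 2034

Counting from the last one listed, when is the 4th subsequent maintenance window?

Every event lands on a Tuesday or Wednesday or Saturday (gaps cycle 1, 3, 3, 1, 3).
So the schedule is: every Tuesday, Wednesday and Saturday.
The following Tuesday is January 2, 2035.
Next Wednesday: January 3, 2035.
Next Saturday: January 6, 2035.
The following Tuesday is January 9, 2035.

January 9, 2035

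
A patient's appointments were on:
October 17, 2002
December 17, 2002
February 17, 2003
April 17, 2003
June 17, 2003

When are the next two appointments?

Gaps: 61, 62, 59, 61 days — not constant. Every event is on the 17th of the month.
Pattern: the 17th of every 2 months.
Next: August 2003 → August 17, 2003.
October 2003: October 17, 2003.

August 17, 2003; October 17, 2003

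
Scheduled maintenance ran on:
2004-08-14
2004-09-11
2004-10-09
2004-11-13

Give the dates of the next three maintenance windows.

2004-12-11, 2005-01-08, 2005-02-12

Gaps: 28, 28, 35 days — a mix of 28 and 35. Every date is a Saturday.
Each is the 2nd Saturday of its month.
2nd Saturday of December 2004: 2004-12-11.
2nd Saturday of January 2005: 2005-01-08.
2nd Saturday of February 2005: 2005-02-12.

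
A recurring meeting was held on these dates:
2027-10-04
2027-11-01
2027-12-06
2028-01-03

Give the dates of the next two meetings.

2028-02-07, 2028-03-06

These are Mondays at 28- or 35-day spacing (28, 35, 28).
The pattern: 1st Monday of the month.
February 2028 — 1st Monday is 2028-02-07.
March 2028 — 1st Monday is 2028-03-06.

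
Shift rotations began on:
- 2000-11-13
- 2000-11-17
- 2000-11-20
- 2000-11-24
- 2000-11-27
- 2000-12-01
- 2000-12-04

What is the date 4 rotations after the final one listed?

2000-12-18

The gap pattern 4, 3, 4, 3, 4, 3 repeats every 2 events.
These are the Mondays and Fridays of each week.
The following Friday is 2000-12-08.
Next Monday: 2000-12-11.
The following Friday is 2000-12-15.
The following Monday is 2000-12-18.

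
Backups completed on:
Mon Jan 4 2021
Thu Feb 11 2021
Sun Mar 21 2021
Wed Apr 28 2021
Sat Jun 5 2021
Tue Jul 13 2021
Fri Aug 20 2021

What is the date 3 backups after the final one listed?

Sun Dec 12 2021

Gaps between consecutive events: 38, 38, 38, 38, 38, 38 days — a constant 38-day interval.
Fri Aug 20 2021 + 38 days = Mon Sep 27 2021.
Mon Sep 27 2021 + 38 days = Thu Nov 4 2021.
Thu Nov 4 2021 + 38 days = Sun Dec 12 2021.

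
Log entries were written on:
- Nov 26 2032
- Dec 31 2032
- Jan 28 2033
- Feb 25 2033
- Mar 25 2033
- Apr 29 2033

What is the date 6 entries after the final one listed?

All Fridays; the gaps (35, 28, 28, 28, 35) vary with month length.
This is the last Friday of each month.
Last Friday of May 2033: May 27 2033.
Last Friday of June 2033: Jun 24 2033.
Last Friday of July 2033: Jul 29 2033.
August 2033 ends with Friday Aug 26 2033.
September 2033 ends with Friday Sep 30 2033.
Last Friday of October 2033: Oct 28 2033.

Oct 28 2033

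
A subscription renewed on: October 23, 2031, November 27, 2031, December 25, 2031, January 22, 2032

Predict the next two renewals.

February 26, 2032; March 25, 2032

These are Thursdays at 28- or 35-day spacing (35, 28, 28).
The pattern: 4th Thursday of the month.
February 2032 — 4th Thursday is February 26, 2032.
March 2032 — 4th Thursday is March 25, 2032.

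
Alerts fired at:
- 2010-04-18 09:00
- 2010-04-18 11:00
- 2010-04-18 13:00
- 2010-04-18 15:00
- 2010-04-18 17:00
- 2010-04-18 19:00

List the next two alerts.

2010-04-18 21:00, 2010-04-18 23:00

The interval is a steady 2 hours (2, 2, 2, 2, 2).
2010-04-18 19:00 + 2 h = 2010-04-18 21:00.
2010-04-18 21:00 + 2 h = 2010-04-18 23:00.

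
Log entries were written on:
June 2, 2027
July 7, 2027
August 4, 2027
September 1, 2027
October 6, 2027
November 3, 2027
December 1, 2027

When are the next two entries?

Gaps: 35, 28, 28, 35, 28, 28 days — a mix of 28 and 35. Every date is a Wednesday.
Each is the 1st Wednesday of its month.
1st Wednesday of January 2028: January 5, 2028.
1st Wednesday of February 2028: February 2, 2028.

January 5, 2028; February 2, 2028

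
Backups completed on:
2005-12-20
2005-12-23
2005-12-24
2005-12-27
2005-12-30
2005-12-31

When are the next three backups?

2006-01-03, 2006-01-06, 2006-01-07

Gaps: 3, 1, 3, 3, 1 days — not constant, but cyclic with period 3.
The events fall on every Tuesday, Friday and Saturday.
Next Tuesday: 2006-01-03.
The following Friday is 2006-01-06.
Next Saturday: 2006-01-07.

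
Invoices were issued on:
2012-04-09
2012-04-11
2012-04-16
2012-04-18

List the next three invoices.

2012-04-23, 2012-04-25, 2012-04-30

Every event lands on a Monday or Wednesday (gaps cycle 2, 5, 2).
So the schedule is: every Monday and Wednesday.
Next Monday: 2012-04-23.
The following Wednesday is 2012-04-25.
Next Monday: 2012-04-30.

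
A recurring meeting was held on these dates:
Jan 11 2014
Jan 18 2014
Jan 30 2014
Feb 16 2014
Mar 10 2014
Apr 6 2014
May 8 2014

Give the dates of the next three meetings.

Jun 14 2014, Jul 26 2014, Sep 11 2014

Intervals are 7, 12, 17, 22, 27, 32 days — an arithmetic progression with common difference 5.
Next gap: 37 days. May 8 2014 + 37 days = Jun 14 2014.
Next gap: 42 days. Jun 14 2014 + 42 days = Jul 26 2014.
Next gap: 47 days. Jul 26 2014 + 47 days = Sep 11 2014.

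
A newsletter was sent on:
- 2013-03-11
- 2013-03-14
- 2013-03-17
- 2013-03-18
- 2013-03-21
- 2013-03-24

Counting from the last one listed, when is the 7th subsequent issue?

2013-04-08

The gap pattern 3, 3, 1, 3, 3 repeats every 3 events.
These are the Mondays, Thursdays and Sundays of each week.
The following Monday is 2013-03-25.
The following Thursday is 2013-03-28.
The following Sunday is 2013-03-31.
The following Monday is 2013-04-01.
The following Thursday is 2013-04-04.
The following Sunday is 2013-04-07.
Next Monday: 2013-04-08.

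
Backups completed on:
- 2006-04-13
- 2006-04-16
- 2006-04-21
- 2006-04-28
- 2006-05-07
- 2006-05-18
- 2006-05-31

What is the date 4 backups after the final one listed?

2006-08-11

The spacing grows by 2 each time: 3, 5, 7, 9, 11, 13 days.
Next gap: 15 days. 2006-05-31 + 15 days = 2006-06-15.
Next gap: 17 days. 2006-06-15 + 17 days = 2006-07-02.
Next gap: 19 days. 2006-07-02 + 19 days = 2006-07-21.
Next gap: 21 days. 2006-07-21 + 21 days = 2006-08-11.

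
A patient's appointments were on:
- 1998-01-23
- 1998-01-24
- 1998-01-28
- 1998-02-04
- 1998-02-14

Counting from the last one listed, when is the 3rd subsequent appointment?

1998-04-03

Intervals are 1, 4, 7, 10 days — an arithmetic progression with common difference 3.
Next gap: 13 days. 1998-02-14 + 13 days = 1998-02-27.
Next gap: 16 days. 1998-02-27 + 16 days = 1998-03-15.
Next gap: 19 days. 1998-03-15 + 19 days = 1998-04-03.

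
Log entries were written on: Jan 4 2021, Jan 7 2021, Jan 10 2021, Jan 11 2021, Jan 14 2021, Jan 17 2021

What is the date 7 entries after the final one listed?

The gap pattern 3, 3, 1, 3, 3 repeats every 3 events.
These are the Mondays, Thursdays and Sundays of each week.
The following Monday is Jan 18 2021.
Next Thursday: Jan 21 2021.
The following Sunday is Jan 24 2021.
The following Monday is Jan 25 2021.
The following Thursday is Jan 28 2021.
Next Sunday: Jan 31 2021.
The following Monday is Feb 1 2021.

Feb 1 2021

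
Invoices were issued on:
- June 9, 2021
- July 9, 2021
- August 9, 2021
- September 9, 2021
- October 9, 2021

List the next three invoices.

Each date is the 9th; the gaps (30, 31, 31, 30) track the month lengths.
The rule is the 9th of each month.
November 2021: November 9, 2021.
Next: December 2021 → December 9, 2021.
January 2022: January 9, 2022.

November 9, 2021; December 9, 2021; January 9, 2022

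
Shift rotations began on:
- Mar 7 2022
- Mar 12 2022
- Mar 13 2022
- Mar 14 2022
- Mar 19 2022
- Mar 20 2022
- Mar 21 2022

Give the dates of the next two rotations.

Mar 26 2022, Mar 27 2022

Every event lands on a Monday or Saturday or Sunday (gaps cycle 5, 1, 1, 5, 1, 1).
So the schedule is: every Monday, Saturday and Sunday.
Next Saturday: Mar 26 2022.
Next Sunday: Mar 27 2022.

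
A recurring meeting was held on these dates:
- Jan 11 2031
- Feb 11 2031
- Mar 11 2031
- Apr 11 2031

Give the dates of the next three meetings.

May 11 2031, Jun 11 2031, Jul 11 2031

The day-of-month is always 11 (31, 28, 31 days between events).
So this recurs on the 11th of each month.
May 2031: May 11 2031.
June 2031: Jun 11 2031.
July 2031: Jul 11 2031.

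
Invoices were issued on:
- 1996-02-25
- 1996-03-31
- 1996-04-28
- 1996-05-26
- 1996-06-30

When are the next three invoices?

All Sundays; the gaps (35, 28, 28, 35) vary with month length.
This is the last Sunday of each month.
July 1996 ends with Sunday 1996-07-28.
August 1996 ends with Sunday 1996-08-25.
Last Sunday of September 1996: 1996-09-29.

1996-07-28, 1996-08-25, 1996-09-29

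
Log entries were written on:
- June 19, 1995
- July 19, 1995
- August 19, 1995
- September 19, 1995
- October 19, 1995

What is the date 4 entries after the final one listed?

February 19, 1996

The day-of-month is always 19 (30, 31, 31, 30 days between events).
So this recurs on the 19th of each month.
November 1995: November 19, 1995.
December 1995: December 19, 1995.
January 1996: January 19, 1996.
February 1996: February 19, 1996.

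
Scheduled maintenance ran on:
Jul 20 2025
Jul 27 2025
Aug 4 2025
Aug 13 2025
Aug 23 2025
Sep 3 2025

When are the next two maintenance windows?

Intervals are 7, 8, 9, 10, 11 days — an arithmetic progression with common difference 1.
Next gap: 12 days. Sep 3 2025 + 12 days = Sep 15 2025.
Next gap: 13 days. Sep 15 2025 + 13 days = Sep 28 2025.

Sep 15 2025, Sep 28 2025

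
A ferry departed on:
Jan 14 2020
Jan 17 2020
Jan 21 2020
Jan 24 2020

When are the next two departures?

Jan 28 2020, Jan 31 2020

The gap pattern 3, 4, 3 repeats every 2 events.
These are the Tuesdays and Fridays of each week.
Next Tuesday: Jan 28 2020.
The following Friday is Jan 31 2020.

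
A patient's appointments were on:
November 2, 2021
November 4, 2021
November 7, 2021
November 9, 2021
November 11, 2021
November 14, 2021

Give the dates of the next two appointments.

Every event lands on a Tuesday or Thursday or Sunday (gaps cycle 2, 3, 2, 2, 3).
So the schedule is: every Tuesday, Thursday and Sunday.
Next Tuesday: November 16, 2021.
The following Thursday is November 18, 2021.

November 16, 2021; November 18, 2021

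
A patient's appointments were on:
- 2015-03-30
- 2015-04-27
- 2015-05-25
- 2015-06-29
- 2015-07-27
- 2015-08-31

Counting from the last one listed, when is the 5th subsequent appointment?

All Mondays; the gaps (28, 28, 35, 28, 35) vary with month length.
This is the last Monday of each month.
Last Monday of September 2015: 2015-09-28.
Last Monday of October 2015: 2015-10-26.
November 2015 ends with Monday 2015-11-30.
Last Monday of December 2015: 2015-12-28.
January 2016 ends with Monday 2016-01-25.

2016-01-25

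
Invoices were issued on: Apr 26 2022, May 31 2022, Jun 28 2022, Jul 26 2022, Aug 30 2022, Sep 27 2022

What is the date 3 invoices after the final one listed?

These are Tuesdays with 35, 28, 28, 35, 28-day gaps.
Each is the final Tuesday of its month — May 31 2022 is past the 28th, so '4th Tuesday' doesn't fit.
Last Tuesday of October 2022: Oct 25 2022.
November 2022 ends with Tuesday Nov 29 2022.
December 2022 ends with Tuesday Dec 27 2022.

Dec 27 2022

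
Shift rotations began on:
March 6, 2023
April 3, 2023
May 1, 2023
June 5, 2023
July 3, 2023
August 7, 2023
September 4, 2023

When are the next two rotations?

October 2, 2023; November 6, 2023

Gaps: 28, 28, 35, 28, 35, 28 days — a mix of 28 and 35. Every date is a Monday.
Each is the 1st Monday of its month.
1st Monday of October 2023: October 2, 2023.
1st Monday of November 2023: November 6, 2023.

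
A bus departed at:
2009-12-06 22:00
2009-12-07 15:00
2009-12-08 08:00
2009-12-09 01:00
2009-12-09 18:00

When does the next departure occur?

2009-12-10 11:00

The interval is a steady 17 hours (17, 17, 17, 17).
2009-12-09 18:00 + 17 h = 2009-12-10 11:00.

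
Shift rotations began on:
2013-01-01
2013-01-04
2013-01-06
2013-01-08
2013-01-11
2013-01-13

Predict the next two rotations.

2013-01-15, 2013-01-18

Every event lands on a Tuesday or Friday or Sunday (gaps cycle 3, 2, 2, 3, 2).
So the schedule is: every Tuesday, Friday and Sunday.
Next Tuesday: 2013-01-15.
The following Friday is 2013-01-18.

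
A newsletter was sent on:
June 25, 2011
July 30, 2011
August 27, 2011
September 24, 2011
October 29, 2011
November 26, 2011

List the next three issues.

These are Saturdays with 35, 28, 28, 35, 28-day gaps.
Each is the final Saturday of its month — July 30, 2011 is past the 28th, so '4th Saturday' doesn't fit.
December 2011 ends with Saturday December 31, 2011.
Last Saturday of January 2012: January 28, 2012.
February 2012 ends with Saturday February 25, 2012.

December 31, 2011; January 28, 2012; February 25, 2012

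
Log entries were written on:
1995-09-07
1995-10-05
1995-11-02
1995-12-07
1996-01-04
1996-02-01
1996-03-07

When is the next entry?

1996-04-04

Gaps: 28, 28, 35, 28, 28, 35 days — a mix of 28 and 35. Every date is a Thursday.
Each is the 1st Thursday of its month.
1st Thursday of April 1996: 1996-04-04.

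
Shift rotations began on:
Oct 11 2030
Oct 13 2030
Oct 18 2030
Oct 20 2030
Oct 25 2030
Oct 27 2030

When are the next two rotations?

Gaps: 2, 5, 2, 5, 2 days — not constant, but cyclic with period 2.
The events fall on every Friday and Sunday.
Next Friday: Nov 1 2030.
Next Sunday: Nov 3 2030.

Nov 1 2030, Nov 3 2030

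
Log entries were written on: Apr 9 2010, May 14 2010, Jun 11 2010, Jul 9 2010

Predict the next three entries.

Aug 13 2010, Sep 10 2010, Oct 8 2010

Gaps: 35, 28, 28 days — a mix of 28 and 35. Every date is a Friday.
Each is the 2nd Friday of its month.
2nd Friday of August 2010: Aug 13 2010.
September 2010 — 2nd Friday is Sep 10 2010.
2nd Friday of October 2010: Oct 8 2010.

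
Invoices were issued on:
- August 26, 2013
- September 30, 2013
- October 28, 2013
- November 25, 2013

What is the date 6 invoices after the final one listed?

May 26, 2014

Every date is a Monday; gaps 35, 28, 28 days.
Each is the last Monday of its month (at least one falls on the 29th or later, ruling out '4th Monday').
December 2013 ends with Monday December 30, 2013.
Last Monday of January 2014: January 27, 2014.
February 2014 ends with Monday February 24, 2014.
Last Monday of March 2014: March 31, 2014.
April 2014 ends with Monday April 28, 2014.
May 2014 ends with Monday May 26, 2014.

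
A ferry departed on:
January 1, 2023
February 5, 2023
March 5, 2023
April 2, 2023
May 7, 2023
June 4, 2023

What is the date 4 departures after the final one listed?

Gaps: 35, 28, 28, 35, 28 days — a mix of 28 and 35. Every date is a Sunday.
Each is the 1st Sunday of its month.
July 2023 — 1st Sunday is July 2, 2023.
August 2023 — 1st Sunday is August 6, 2023.
September 2023 — 1st Sunday is September 3, 2023.
October 2023 — 1st Sunday is October 1, 2023.

October 1, 2023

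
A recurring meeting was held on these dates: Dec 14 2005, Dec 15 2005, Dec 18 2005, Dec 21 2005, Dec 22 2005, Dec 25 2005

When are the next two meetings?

Dec 28 2005, Dec 29 2005

Gaps: 1, 3, 3, 1, 3 days — not constant, but cyclic with period 3.
The events fall on every Wednesday, Thursday and Sunday.
The following Wednesday is Dec 28 2005.
The following Thursday is Dec 29 2005.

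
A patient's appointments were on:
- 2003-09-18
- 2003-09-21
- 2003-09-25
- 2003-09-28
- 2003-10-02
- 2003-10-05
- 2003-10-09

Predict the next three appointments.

2003-10-12, 2003-10-16, 2003-10-19

The gap pattern 3, 4, 3, 4, 3, 4 repeats every 2 events.
These are the Thursdays and Sundays of each week.
Next Sunday: 2003-10-12.
Next Thursday: 2003-10-16.
The following Sunday is 2003-10-19.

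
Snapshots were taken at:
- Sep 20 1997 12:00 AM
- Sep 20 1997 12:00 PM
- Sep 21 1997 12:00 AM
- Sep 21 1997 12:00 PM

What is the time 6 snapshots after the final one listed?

Sep 24 1997 12:00 PM

Spacing: 12, 12, 12 h — constant 12 h.
Sep 21 1997 12:00 PM + 12 h = Sep 22 1997 12:00 AM.
Sep 22 1997 12:00 AM + 12 h = Sep 22 1997 12:00 PM.
Sep 22 1997 12:00 PM + 12 h = Sep 23 1997 12:00 AM.
Sep 23 1997 12:00 AM + 12 h = Sep 23 1997 12:00 PM.
Sep 23 1997 12:00 PM + 12 h = Sep 24 1997 12:00 AM.
Sep 24 1997 12:00 AM + 12 h = Sep 24 1997 12:00 PM.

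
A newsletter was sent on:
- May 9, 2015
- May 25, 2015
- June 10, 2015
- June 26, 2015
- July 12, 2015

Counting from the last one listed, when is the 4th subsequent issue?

September 14, 2015

The spacing is 16, 16, 16, 16 days — always 16 days.
July 12, 2015 + 16 days = July 28, 2015.
July 28, 2015 + 16 days = August 13, 2015.
August 13, 2015 + 16 days = August 29, 2015.
August 29, 2015 + 16 days = September 14, 2015.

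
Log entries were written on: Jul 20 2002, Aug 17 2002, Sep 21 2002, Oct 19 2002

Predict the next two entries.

Gaps: 28, 35, 28 days — a mix of 28 and 35. Every date is a Saturday.
Each is the 3rd Saturday of its month.
November 2002 — 3rd Saturday is Nov 16 2002.
December 2002 — 3rd Saturday is Dec 21 2002.

Nov 16 2002, Dec 21 2002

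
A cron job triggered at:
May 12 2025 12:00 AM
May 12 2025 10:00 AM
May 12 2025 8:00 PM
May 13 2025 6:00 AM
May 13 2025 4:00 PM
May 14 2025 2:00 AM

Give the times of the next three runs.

Gaps: 10, 10, 10, 10, 10 hours — each event is 10 hours after the previous one.
May 14 2025 2:00 AM + 10 h = May 14 2025 12:00 PM.
May 14 2025 12:00 PM + 10 h = May 14 2025 10:00 PM.
May 14 2025 10:00 PM + 10 h = May 15 2025 8:00 AM.

May 14 2025 12:00 PM, May 14 2025 10:00 PM, May 15 2025 8:00 AM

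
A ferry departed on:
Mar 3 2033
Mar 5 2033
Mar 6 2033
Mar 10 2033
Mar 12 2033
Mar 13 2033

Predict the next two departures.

Mar 17 2033, Mar 19 2033

The gap pattern 2, 1, 4, 2, 1 repeats every 3 events.
These are the Thursdays, Saturdays and Sundays of each week.
The following Thursday is Mar 17 2033.
Next Saturday: Mar 19 2033.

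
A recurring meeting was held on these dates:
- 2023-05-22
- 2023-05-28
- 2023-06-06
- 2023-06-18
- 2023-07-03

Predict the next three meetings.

2023-07-21, 2023-08-11, 2023-09-04

Intervals are 6, 9, 12, 15 days — an arithmetic progression with common difference 3.
Next gap: 18 days. 2023-07-03 + 18 days = 2023-07-21.
Next gap: 21 days. 2023-07-21 + 21 days = 2023-08-11.
Next gap: 24 days. 2023-08-11 + 24 days = 2023-09-04.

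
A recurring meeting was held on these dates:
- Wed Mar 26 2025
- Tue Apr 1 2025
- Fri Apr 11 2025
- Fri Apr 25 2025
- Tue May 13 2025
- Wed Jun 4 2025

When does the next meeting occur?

Mon Jun 30 2025

The spacing grows by 4 each time: 6, 10, 14, 18, 22 days.
Next gap: 26 days. Wed Jun 4 2025 + 26 days = Mon Jun 30 2025.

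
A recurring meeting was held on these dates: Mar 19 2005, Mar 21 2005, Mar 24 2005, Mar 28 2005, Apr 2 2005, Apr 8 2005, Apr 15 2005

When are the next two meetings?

The spacing grows by 1 each time: 2, 3, 4, 5, 6, 7 days.
Next gap: 8 days. Apr 15 2005 + 8 days = Apr 23 2005.
Next gap: 9 days. Apr 23 2005 + 9 days = May 2 2005.

Apr 23 2005, May 2 2005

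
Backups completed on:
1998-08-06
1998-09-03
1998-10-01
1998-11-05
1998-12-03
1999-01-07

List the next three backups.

Gaps: 28, 28, 35, 28, 35 days — a mix of 28 and 35. Every date is a Thursday.
Each is the 1st Thursday of its month.
1st Thursday of February 1999: 1999-02-04.
1st Thursday of March 1999: 1999-03-04.
1st Thursday of April 1999: 1999-04-01.

1999-02-04, 1999-03-04, 1999-04-01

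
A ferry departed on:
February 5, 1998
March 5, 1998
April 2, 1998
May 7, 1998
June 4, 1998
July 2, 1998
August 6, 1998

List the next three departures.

September 3, 1998; October 1, 1998; November 5, 1998

All dates are Thursdays, 28, 28, 35, 28, 28, 35 days apart.
Specifically, the 1st Thursday of each month.
1st Thursday of September 1998: September 3, 1998.
October 1998 — 1st Thursday is October 1, 1998.
November 1998 — 1st Thursday is November 5, 1998.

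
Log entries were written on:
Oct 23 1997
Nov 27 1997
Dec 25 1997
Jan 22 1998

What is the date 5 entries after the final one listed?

Jun 25 1998

These are Thursdays at 28- or 35-day spacing (35, 28, 28).
The pattern: 4th Thursday of the month.
February 1998 — 4th Thursday is Feb 26 1998.
4th Thursday of March 1998: Mar 26 1998.
April 1998 — 4th Thursday is Apr 23 1998.
May 1998 — 4th Thursday is May 28 1998.
4th Thursday of June 1998: Jun 25 1998.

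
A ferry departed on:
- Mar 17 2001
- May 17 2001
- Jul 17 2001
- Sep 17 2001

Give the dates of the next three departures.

Nov 17 2001, Jan 17 2002, Mar 17 2002

Gaps: 61, 61, 62 days — not constant. Every event is on the 17th of the month.
Pattern: the 17th of every 2 months.
Next: November 2001 → Nov 17 2001.
January 2002: Jan 17 2002.
Next: March 2002 → Mar 17 2002.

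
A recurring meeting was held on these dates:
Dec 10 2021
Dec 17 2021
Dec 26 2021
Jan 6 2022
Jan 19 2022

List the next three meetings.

Intervals are 7, 9, 11, 13 days — an arithmetic progression with common difference 2.
Next gap: 15 days. Jan 19 2022 + 15 days = Feb 3 2022.
Next gap: 17 days. Feb 3 2022 + 17 days = Feb 20 2022.
Next gap: 19 days. Feb 20 2022 + 19 days = Mar 11 2022.

Feb 3 2022, Feb 20 2022, Mar 11 2022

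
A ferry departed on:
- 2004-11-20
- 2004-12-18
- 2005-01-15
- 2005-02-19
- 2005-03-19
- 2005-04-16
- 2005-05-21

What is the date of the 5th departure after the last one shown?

Gaps: 28, 28, 35, 28, 28, 35 days — a mix of 28 and 35. Every date is a Saturday.
Each is the 3rd Saturday of its month.
3rd Saturday of June 2005: 2005-06-18.
3rd Saturday of July 2005: 2005-07-16.
August 2005 — 3rd Saturday is 2005-08-20.
September 2005 — 3rd Saturday is 2005-09-17.
3rd Saturday of October 2005: 2005-10-15.

2005-10-15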